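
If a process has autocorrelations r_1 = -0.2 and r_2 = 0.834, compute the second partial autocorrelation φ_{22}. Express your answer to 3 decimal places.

φ_{22} = (r_2 − r_1²) / (1 − r_1²)
r_1² = (-0.2)² = 0.04
Numerator = 0.834 − 0.0400 = 0.7940; denominator = 1 − 0.0400 = 0.9600
φ_{22} = 0.7940 / 0.9600 = 0.827

0.827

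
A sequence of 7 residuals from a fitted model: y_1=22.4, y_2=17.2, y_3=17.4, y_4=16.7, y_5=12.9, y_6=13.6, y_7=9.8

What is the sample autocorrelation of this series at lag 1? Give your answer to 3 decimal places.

Mean ȳ = (22.4 + 17.2 + 17.4 + 16.7 + 12.9 + 13.6 + 9.8)/7 = 15.7143
Deviations from mean: 6.6857, 1.4857, 1.6857, 0.9857, -2.8143, -2.1143, -5.9143
Σ(y_t−ȳ)(y_{t+1}−ȳ) = (9.9331) + (2.5045) + (1.6616) + (-2.7741) + (5.9502) + (12.5045) = 29.7798
Denominator Σ(y_t−ȳ)² = 98.0886
r_1 = 29.7798 / 98.0886 = 0.304

0.304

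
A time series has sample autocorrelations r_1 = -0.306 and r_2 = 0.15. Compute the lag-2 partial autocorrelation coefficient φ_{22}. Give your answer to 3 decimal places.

φ_{22} = (r_2 − r_1²) / (1 − r_1²)
r_1² = (-0.306)² = 0.093636
Numerator = 0.15 − 0.0936 = 0.0564; denominator = 1 − 0.0936 = 0.9064
φ_{22} = 0.0564 / 0.9064 = 0.062

0.062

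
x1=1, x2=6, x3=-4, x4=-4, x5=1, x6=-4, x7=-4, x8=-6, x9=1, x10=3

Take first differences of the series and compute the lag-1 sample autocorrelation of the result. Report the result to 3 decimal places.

First differences Δx: 5, -10, 0, 5, -5, 0, -2, 7, 2
Mean of differences = 0.2222
Numerator Σ(Δx_t−Δx̄)(Δx_{t+1}−Δx̄) = -73.9383
Denominator Σ(Δx_t−Δx̄)² = 231.5556
r_1(Δx) = -73.9383 / 231.5556 = -0.319

-0.319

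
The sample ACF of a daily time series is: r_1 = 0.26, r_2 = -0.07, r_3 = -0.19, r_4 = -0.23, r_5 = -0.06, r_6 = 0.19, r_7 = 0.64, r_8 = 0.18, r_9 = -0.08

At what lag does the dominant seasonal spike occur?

The largest autocorrelation is r_7 = 0.64; the remaining lags stay at or below 0.26.
The dominant spike at lag 7 indicates a seasonal period of 7.

7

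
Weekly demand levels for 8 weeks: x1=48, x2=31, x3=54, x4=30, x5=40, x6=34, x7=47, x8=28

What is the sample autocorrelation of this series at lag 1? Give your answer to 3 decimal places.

-0.708

Mean x̄ = (48 + 31 + 54 + 30 + 40 + 34 + 47 + 28)/8 = 39.0000
Deviations from mean: 9.0000, -8.0000, 15.0000, -9.0000, 1.0000, -5.0000, 8.0000, -11.0000
Σ(x_t−x̄)(x_{t+1}−x̄) = (-72.0000) + (-120.0000) + (-135.0000) + (-9.0000) + (-5.0000) + (-40.0000) + (-88.0000) = -469.0000
Denominator Σ(x_t−x̄)² = 662.0000
r_1 = -469.0000 / 662.0000 = -0.708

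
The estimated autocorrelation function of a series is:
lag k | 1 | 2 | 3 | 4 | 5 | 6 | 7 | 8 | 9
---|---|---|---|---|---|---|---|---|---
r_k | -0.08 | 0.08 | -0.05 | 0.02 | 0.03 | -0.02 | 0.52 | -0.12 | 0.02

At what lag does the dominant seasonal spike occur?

7

The largest autocorrelation is r_7 = 0.52; the remaining lags stay at or below 0.08.
The dominant spike at lag 7 indicates a seasonal period of 7.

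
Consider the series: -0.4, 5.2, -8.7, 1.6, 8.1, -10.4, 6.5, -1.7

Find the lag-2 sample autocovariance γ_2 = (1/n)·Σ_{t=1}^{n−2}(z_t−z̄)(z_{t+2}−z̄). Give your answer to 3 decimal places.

Mean z̄ = (-0.4 + 5.2 − 8.7 + 1.6 + 8.1 − 10.4 + 6.5 − 1.7)/8 = 0.0250
Σ_{t=1}^{6}(z_t−z̄)(z_{t+2}−z̄) = -4.7463
γ_2 = -4.7463 / 8 = -0.593

-0.593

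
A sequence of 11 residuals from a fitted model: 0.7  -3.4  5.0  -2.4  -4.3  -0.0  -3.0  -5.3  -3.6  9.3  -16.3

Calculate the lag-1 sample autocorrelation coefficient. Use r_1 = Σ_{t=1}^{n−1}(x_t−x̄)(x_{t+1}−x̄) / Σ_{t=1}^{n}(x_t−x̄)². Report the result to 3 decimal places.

Mean x̄ = (0.7 − 3.4 + 5.0 − 2.4 − 4.3 − 0.0 − 3.0 − 5.3 − 3.6 + 9.3 − 16.3)/11 = -2.1182
Numerator Σ_{t=1}^{10}(x_t−x̄)(x_{t+1}−x̄) = -191.9467
Denominator Σ(x_t−x̄)² = 414.1764
r_1 = -191.9467 / 414.1764 = -0.463

-0.463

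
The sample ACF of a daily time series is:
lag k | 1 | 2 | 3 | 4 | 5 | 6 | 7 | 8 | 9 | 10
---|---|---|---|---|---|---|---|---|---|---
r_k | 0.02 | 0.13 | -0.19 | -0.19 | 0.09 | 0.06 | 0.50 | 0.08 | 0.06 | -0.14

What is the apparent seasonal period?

7

The largest autocorrelation is r_7 = 0.50; the remaining lags stay at or below 0.13.
The dominant spike at lag 7 indicates a seasonal period of 7.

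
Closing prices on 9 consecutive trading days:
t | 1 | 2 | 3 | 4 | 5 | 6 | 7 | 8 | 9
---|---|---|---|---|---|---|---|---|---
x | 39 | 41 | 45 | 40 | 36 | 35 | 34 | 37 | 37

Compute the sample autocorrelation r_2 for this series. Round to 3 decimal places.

0.084

Mean x̄ = (39 + 41 + 45 + 40 + 36 + 35 + 34 + 37 + 37)/9 = 38.2222
Σ(x_t−x̄)(x_{t+2}−x̄) = (5.2716) + (4.9383) + (-15.0617) + (-5.7284) + (9.3827) + (3.9383) + (5.1605) = 7.9012
Denominator Σ(x_t−x̄)² = 93.5556
r_2 = 7.9012 / 93.5556 = 0.084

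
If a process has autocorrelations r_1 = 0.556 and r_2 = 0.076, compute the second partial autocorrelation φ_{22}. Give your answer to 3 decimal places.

-0.337

φ_{22} = (r_2 − r_1²) / (1 − r_1²)
r_1² = (0.556)² = 0.309136
Numerator = 0.076 − 0.3091 = -0.2331; denominator = 1 − 0.3091 = 0.6909
φ_{22} = -0.2331 / 0.6909 = -0.337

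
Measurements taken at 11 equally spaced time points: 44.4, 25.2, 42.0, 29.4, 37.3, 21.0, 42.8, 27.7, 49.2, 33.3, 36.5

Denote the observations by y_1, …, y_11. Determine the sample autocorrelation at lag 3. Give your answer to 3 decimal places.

-0.574

Mean ȳ = (44.4 + 25.2 + 42.0 + 29.4 + 37.3 + 21.0 + 42.8 + 27.7 + 49.2 + 33.3 + 36.5)/11 = 35.3455
Numerator Σ_{t=1}^{8}(y_t−ȳ)(y_{t+3}−ȳ) = -451.2144
Denominator Σ(y_t−ȳ)² = 785.6473
r_3 = -451.2144 / 785.6473 = -0.574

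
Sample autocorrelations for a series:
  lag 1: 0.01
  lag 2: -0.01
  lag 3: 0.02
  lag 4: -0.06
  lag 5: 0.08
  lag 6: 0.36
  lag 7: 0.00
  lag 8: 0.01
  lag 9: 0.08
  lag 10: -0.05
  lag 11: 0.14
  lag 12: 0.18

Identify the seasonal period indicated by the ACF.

The largest autocorrelation is r_6 = 0.36, with a weaker echo at lag 12 (0.18); the remaining lags stay at or below 0.14.
The dominant spike at lag 6 indicates a seasonal period of 6.

6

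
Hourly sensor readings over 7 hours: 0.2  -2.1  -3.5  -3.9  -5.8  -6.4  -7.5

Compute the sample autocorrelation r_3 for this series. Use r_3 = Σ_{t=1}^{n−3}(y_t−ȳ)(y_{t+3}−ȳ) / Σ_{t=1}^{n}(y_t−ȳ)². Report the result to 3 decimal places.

Mean ȳ = (0.2 − 2.1 − 3.5 − 3.9 − 5.8 − 6.4 − 7.5)/7 = -4.1429
Deviations from mean: 4.3429, 2.0429, 0.6429, 0.2429, -1.6571, -2.2571, -3.3571
Σ(y_t−ȳ)(y_{t+3}−ȳ) = (1.0547) + (-3.3853) + (-1.4510) + (-0.8153) = -4.5969
Denominator Σ(y_t−ȳ)² = 42.6171
r_3 = -4.5969 / 42.6171 = -0.108

-0.108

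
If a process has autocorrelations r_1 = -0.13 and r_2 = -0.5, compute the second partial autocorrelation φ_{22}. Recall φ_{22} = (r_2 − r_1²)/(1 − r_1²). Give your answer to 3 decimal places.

φ_{22} = (r_2 − r_1²) / (1 − r_1²)
r_1² = (-0.13)² = 0.0169
Numerator = -0.5 − 0.0169 = -0.5169; denominator = 1 − 0.0169 = 0.9831
φ_{22} = -0.5169 / 0.9831 = -0.526

-0.526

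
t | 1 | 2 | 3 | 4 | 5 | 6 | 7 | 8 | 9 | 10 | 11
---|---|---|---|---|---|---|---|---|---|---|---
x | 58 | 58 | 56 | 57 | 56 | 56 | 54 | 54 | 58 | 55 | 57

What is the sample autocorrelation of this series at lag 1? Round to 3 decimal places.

Mean x̄ = (58 + 58 + 56 + 57 + 56 + 56 + 54 + 54 + 58 + 55 + 57)/11 = 56.2727
Numerator Σ_{t=1}^{10}(x_t−x̄)(x_{t+1}−x̄) = 0.9256
Denominator Σ(x_t−x̄)² = 22.1818
r_1 = 0.9256 / 22.1818 = 0.042

0.042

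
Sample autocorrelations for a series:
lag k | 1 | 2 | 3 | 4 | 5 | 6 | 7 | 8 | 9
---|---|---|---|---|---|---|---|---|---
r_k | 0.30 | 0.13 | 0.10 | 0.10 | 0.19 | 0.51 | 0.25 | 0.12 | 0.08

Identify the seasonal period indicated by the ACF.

The largest autocorrelation is r_6 = 0.51; the remaining lags stay at or below 0.30. The elevated value at lag 1 (0.30), dropping to 0.13 at lag 2, reflects decaying short-term dependence rather than seasonality.
The dominant spike at lag 6 indicates a seasonal period of 6.

6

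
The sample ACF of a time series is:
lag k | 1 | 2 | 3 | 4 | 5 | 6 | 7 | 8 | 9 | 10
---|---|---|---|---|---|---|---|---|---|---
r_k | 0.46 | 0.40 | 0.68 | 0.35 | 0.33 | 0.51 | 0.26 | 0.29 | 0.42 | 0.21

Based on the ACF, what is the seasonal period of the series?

The largest autocorrelation is r_3 = 0.68, with a weaker echo at lag 6 (0.51); the remaining lags stay at or below 0.46. The elevated value at lag 1 (0.46), dropping to 0.40 at lag 2, reflects decaying short-term dependence rather than seasonality.
The dominant spike at lag 3 indicates a seasonal period of 3.

3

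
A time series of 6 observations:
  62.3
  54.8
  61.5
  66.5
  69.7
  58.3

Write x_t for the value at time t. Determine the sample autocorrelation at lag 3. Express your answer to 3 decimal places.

-0.360

Mean x̄ = (62.3 + 54.8 + 61.5 + 66.5 + 69.7 + 58.3)/6 = 62.1833
Numerator Σ_{t=1}^{3}(x_t−x̄)(x_{t+3}−x̄) = -52.3408
Denominator Σ(x_t−x̄)² = 145.2083
r_3 = -52.3408 / 145.2083 = -0.360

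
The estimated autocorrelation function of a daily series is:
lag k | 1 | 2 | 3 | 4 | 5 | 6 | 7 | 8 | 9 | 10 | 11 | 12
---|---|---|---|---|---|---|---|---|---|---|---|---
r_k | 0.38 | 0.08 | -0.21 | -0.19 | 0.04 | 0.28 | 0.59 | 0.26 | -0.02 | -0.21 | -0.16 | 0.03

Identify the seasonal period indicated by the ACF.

7

The largest autocorrelation is r_7 = 0.59; the remaining lags stay at or below 0.38. The elevated value at lag 1 (0.38), dropping to 0.08 at lag 2, reflects decaying short-term dependence rather than seasonality.
The dominant spike at lag 7 indicates a seasonal period of 7.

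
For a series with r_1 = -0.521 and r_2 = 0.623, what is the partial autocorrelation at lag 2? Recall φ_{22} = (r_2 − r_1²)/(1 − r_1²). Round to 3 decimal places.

φ_{22} = (r_2 − r_1²) / (1 − r_1²)
r_1² = (-0.521)² = 0.271441
Numerator = 0.623 − 0.2714 = 0.3516; denominator = 1 − 0.2714 = 0.7286
φ_{22} = 0.3516 / 0.7286 = 0.483

0.483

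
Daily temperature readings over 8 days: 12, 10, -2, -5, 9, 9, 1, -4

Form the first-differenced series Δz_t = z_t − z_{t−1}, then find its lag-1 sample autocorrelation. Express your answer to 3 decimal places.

0.079

First differences Δz: -2, -12, -3, 14, 0, -8, -5
Mean of differences = -2.2857
Numerator Σ(Δz_t−Δz̄)(Δz_{t+1}−Δz̄) = 32.2041
Denominator Σ(Δz_t−Δz̄)² = 405.4286
r_1(Δz) = 32.2041 / 405.4286 = 0.079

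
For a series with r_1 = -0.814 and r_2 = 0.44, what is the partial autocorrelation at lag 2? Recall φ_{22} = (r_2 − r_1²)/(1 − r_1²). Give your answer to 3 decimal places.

φ_{22} = (r_2 − r_1²) / (1 − r_1²)
r_1² = (-0.814)² = 0.662596
Numerator = 0.44 − 0.6626 = -0.2226; denominator = 1 − 0.6626 = 0.3374
φ_{22} = -0.2226 / 0.3374 = -0.660

-0.660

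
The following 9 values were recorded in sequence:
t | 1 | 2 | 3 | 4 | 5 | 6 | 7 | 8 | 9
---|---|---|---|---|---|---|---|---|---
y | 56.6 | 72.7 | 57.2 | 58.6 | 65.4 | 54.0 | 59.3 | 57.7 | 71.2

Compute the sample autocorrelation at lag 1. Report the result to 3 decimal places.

Mean ȳ = (56.6 + 72.7 + 57.2 + 58.6 + 65.4 + 54.0 + 59.3 + 57.7 + 71.2)/9 = 61.4111
Numerator Σ_{t=1}^{8}(y_t−ȳ)(y_{t+1}−ȳ) = -143.6357
Denominator Σ(y_t−ȳ)² = 361.1089
r_1 = -143.6357 / 361.1089 = -0.398

-0.398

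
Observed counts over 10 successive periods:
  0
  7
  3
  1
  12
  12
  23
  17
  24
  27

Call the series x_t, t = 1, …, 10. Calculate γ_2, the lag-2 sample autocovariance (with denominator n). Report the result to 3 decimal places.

37.168

Mean x̄ = (0 + 7 + 3 + 1 + 12 + 12 + 23 + 17 + 24 + 27)/10 = 12.6000
Σ_{t=1}^{8}(x_t−x̄)(x_{t+2}−x̄) = 371.6800
γ_2 = 371.6800 / 10 = 37.168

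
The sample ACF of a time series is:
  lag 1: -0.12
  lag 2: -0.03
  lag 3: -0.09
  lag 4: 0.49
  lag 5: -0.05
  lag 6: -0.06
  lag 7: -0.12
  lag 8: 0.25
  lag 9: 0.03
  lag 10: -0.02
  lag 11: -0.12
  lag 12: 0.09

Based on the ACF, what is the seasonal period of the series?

The largest autocorrelation is r_4 = 0.49, with a weaker echo at lag 8 (0.25); the remaining lags stay at or below 0.09.
The dominant spike at lag 4 indicates a seasonal period of 4.

4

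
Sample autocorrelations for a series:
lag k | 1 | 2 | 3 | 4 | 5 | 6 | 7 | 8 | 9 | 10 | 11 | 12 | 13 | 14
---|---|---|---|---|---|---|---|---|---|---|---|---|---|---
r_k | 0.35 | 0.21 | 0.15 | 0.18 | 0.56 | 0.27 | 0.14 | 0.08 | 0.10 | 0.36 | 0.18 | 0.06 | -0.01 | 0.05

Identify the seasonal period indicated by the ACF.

The largest autocorrelation is r_5 = 0.56, with a weaker echo at lag 10 (0.36); the remaining lags stay at or below 0.35. The elevated value at lag 1 (0.35), dropping to 0.21 at lag 2, reflects decaying short-term dependence rather than seasonality.
The dominant spike at lag 5 indicates a seasonal period of 5.

5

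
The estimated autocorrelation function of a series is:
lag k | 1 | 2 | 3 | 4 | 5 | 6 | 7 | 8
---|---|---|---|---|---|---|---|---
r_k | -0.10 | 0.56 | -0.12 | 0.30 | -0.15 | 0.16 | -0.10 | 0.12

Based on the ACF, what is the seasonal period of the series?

2

The largest autocorrelation is r_2 = 0.56, with weaker echoes at lags 4 (0.30) and 6 (0.16); the remaining lags stay at or below 0.12.
The dominant spike at lag 2 indicates a seasonal period of 2.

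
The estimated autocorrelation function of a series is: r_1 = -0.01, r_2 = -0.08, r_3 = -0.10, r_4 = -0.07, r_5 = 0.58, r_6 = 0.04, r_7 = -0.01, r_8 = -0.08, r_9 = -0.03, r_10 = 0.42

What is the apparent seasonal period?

The largest autocorrelation is r_5 = 0.58, with a weaker echo at lag 10 (0.42); the remaining lags stay at or below 0.04.
The dominant spike at lag 5 indicates a seasonal period of 5.

5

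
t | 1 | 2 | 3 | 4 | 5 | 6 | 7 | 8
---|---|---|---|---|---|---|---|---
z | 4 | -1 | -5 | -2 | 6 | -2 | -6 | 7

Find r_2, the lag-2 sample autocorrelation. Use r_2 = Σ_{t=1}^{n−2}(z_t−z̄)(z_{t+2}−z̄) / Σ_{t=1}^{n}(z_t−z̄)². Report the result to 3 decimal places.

Mean z̄ = (4 − 1 − 5 − 2 + 6 − 2 − 6 + 7)/8 = 0.1250
Deviations from mean: 3.8750, -1.1250, -5.1250, -2.1250, 5.8750, -2.1250, -6.1250, 6.8750
Σ(z_t−z̄)(z_{t+2}−z̄) = (-19.8594) + (2.3906) + (-30.1094) + (4.5156) + (-35.9844) + (-14.6094) = -93.6563
Denominator Σ(z_t−z̄)² = 170.8750
r_2 = -93.6563 / 170.8750 = -0.548

-0.548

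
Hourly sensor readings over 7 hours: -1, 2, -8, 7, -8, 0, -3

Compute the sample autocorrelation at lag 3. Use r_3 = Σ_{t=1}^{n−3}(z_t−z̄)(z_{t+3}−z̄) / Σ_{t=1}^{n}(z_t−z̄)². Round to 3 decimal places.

-0.233

Mean z̄ = (-1 + 2 − 8 + 7 − 8 + 0 − 3)/7 = -1.5714
Σ(z_t−z̄)(z_{t+3}−z̄) = (4.8980) + (-22.9592) + (-10.1020) + (-12.2449) = -40.4082
Denominator Σ(z_t−z̄)² = 173.7143
r_3 = -40.4082 / 173.7143 = -0.233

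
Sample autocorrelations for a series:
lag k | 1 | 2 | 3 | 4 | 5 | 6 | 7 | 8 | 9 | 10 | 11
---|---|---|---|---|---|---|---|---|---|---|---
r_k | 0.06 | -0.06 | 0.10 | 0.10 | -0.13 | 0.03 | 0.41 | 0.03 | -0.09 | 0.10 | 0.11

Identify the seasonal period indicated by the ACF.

The largest autocorrelation is r_7 = 0.41; the remaining lags stay at or below 0.11.
The dominant spike at lag 7 indicates a seasonal period of 7.

7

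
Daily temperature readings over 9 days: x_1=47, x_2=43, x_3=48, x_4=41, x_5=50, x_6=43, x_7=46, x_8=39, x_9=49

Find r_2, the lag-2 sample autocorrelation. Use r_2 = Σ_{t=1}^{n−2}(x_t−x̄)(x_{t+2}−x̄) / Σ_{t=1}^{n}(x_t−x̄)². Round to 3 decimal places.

0.502

Mean x̄ = (47 + 43 + 48 + 41 + 50 + 43 + 46 + 39 + 49)/9 = 45.1111
Σ(x_t−x̄)(x_{t+2}−x̄) = (5.4568) + (8.6790) + (14.1235) + (8.6790) + (4.3457) + (12.9012) + (3.4568) = 57.6420
Denominator Σ(x_t−x̄)² = 114.8889
r_2 = 57.6420 / 114.8889 = 0.502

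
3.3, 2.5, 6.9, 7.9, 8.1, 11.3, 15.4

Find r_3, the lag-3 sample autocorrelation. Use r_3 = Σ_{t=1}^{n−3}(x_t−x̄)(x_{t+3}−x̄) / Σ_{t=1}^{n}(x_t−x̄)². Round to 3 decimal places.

Mean x̄ = (3.3 + 2.5 + 6.9 + 7.9 + 8.1 + 11.3 + 15.4)/7 = 7.9143
Deviations from mean: -4.6143, -5.4143, -1.0143, -0.0143, 0.1857, 3.3857, 7.4857
Σ(x_t−x̄)(x_{t+3}−x̄) = (0.0659) + (-1.0055) + (-3.4341) + (-0.1069) = -4.4806
Denominator Σ(x_t−x̄)² = 119.1686
r_3 = -4.4806 / 119.1686 = -0.038

-0.038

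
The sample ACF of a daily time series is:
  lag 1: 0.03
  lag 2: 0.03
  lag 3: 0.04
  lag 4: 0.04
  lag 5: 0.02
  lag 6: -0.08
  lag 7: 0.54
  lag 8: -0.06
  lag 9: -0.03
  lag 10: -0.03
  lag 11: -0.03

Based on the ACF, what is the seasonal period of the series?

7

The largest autocorrelation is r_7 = 0.54; the remaining lags stay at or below 0.04.
The dominant spike at lag 7 indicates a seasonal period of 7.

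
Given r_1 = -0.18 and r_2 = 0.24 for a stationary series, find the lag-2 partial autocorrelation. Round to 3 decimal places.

φ_{22} = (r_2 − r_1²) / (1 − r_1²)
r_1² = (-0.18)² = 0.0324
Numerator = 0.24 − 0.0324 = 0.2076; denominator = 1 − 0.0324 = 0.9676
φ_{22} = 0.2076 / 0.9676 = 0.215

0.215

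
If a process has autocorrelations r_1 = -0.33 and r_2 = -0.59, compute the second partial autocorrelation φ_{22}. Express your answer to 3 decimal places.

φ_{22} = (r_2 − r_1²) / (1 − r_1²)
r_1² = (-0.33)² = 0.1089
Numerator = -0.59 − 0.1089 = -0.6989; denominator = 1 − 0.1089 = 0.8911
φ_{22} = -0.6989 / 0.8911 = -0.784

-0.784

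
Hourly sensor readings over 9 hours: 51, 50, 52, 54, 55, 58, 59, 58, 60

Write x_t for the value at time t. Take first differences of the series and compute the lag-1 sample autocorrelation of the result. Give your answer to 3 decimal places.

-0.220

First differences Δx: -1, 2, 2, 1, 3, 1, -1, 2
Mean of differences = 1.1250
Numerator Σ(Δx_t−Δx̄)(Δx_{t+1}−Δx̄) = -3.2656
Denominator Σ(Δx_t−Δx̄)² = 14.8750
r_1(Δx) = -3.2656 / 14.8750 = -0.220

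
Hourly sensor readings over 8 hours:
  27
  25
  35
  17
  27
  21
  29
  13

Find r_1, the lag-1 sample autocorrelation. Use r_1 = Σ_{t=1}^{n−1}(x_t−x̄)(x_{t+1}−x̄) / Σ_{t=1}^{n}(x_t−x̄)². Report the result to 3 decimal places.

-0.482

Mean x̄ = (27 + 25 + 35 + 17 + 27 + 21 + 29 + 13)/8 = 24.2500
Σ(x_t−x̄)(x_{t+1}−x̄) = (2.0625) + (8.0625) + (-77.9375) + (-19.9375) + (-8.9375) + (-15.4375) + (-53.4375) = -165.5625
Denominator Σ(x_t−x̄)² = 343.5000
r_1 = -165.5625 / 343.5000 = -0.482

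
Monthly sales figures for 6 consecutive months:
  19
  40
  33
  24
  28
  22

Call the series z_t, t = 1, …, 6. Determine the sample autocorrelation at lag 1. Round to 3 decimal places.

Mean z̄ = (19 + 40 + 33 + 24 + 28 + 22)/6 = 27.6667
Deviations from mean: -8.6667, 12.3333, 5.3333, -3.6667, 0.3333, -5.6667
Σ(z_t−z̄)(z_{t+1}−z̄) = (-106.8889) + (65.7778) + (-19.5556) + (-1.2222) + (-1.8889) = -63.7778
Denominator Σ(z_t−z̄)² = 301.3333
r_1 = -63.7778 / 301.3333 = -0.212

-0.212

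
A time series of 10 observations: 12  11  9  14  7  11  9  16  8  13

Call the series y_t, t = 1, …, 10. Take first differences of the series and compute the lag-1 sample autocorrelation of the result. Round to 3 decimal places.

First differences Δy: -1, -2, 5, -7, 4, -2, 7, -8, 5
Mean of differences = 0.1111
Numerator Σ(Δy_t−Δȳ)(Δy_{t+1}−Δȳ) = -188.6790
Denominator Σ(Δy_t−Δȳ)² = 236.8889
r_1(Δy) = -188.6790 / 236.8889 = -0.796

-0.796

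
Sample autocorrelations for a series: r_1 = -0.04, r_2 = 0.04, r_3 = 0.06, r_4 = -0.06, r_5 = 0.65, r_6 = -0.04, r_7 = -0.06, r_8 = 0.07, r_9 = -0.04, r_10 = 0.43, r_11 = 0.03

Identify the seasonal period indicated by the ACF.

The largest autocorrelation is r_5 = 0.65, with a weaker echo at lag 10 (0.43); the remaining lags stay at or below 0.07.
The dominant spike at lag 5 indicates a seasonal period of 5.

5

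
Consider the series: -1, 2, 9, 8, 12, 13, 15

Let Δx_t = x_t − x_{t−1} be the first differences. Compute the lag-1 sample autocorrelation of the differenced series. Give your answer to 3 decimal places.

-0.548

First differences Δx: 3, 7, -1, 4, 1, 2
Mean of differences = 2.6667
Numerator Σ(Δx_t−Δx̄)(Δx_{t+1}−Δx̄) = -20.4444
Denominator Σ(Δx_t−Δx̄)² = 37.3333
r_1(Δx) = -20.4444 / 37.3333 = -0.548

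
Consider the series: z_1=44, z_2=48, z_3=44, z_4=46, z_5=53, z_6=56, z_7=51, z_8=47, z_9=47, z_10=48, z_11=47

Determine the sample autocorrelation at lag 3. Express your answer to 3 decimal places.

-0.336

Mean z̄ = (44 + 48 + 44 + 46 + 53 + 56 + 51 + 47 + 47 + 48 + 47)/11 = 48.2727
Numerator Σ_{t=1}^{8}(z_t−z̄)(z_{t+3}−z̄) = -45.7686
Denominator Σ(z_t−z̄)² = 136.1818
r_3 = -45.7686 / 136.1818 = -0.336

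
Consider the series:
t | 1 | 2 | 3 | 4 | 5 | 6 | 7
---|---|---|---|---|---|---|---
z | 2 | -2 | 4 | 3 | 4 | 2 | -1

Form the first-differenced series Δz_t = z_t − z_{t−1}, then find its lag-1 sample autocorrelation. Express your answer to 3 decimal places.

First differences Δz: -4, 6, -1, 1, -2, -3
Mean of differences = -0.5000
Numerator Σ(Δz_t−Δz̄)(Δz_{t+1}−Δz̄) = -25.2500
Denominator Σ(Δz_t−Δz̄)² = 65.5000
r_1(Δz) = -25.2500 / 65.5000 = -0.385

-0.385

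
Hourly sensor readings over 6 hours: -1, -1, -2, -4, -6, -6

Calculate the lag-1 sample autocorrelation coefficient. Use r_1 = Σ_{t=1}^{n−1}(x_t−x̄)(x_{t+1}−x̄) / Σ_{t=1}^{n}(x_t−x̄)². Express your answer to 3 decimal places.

Mean x̄ = (-1 − 1 − 2 − 4 − 6 − 6)/6 = -3.3333
Σ(x_t−x̄)(x_{t+1}−x̄) = (5.4444) + (3.1111) + (-0.8889) + (1.7778) + (7.1111) = 16.5556
Denominator Σ(x_t−x̄)² = 27.3333
r_1 = 16.5556 / 27.3333 = 0.606

0.606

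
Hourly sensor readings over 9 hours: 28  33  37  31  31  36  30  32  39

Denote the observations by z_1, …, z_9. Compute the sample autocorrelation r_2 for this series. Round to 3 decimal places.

Mean z̄ = (28 + 33 + 37 + 31 + 31 + 36 + 30 + 32 + 39)/9 = 33.0000
Numerator Σ_{t=1}^{7}(z_t−z̄)(z_{t+2}−z̄) = -49.0000
Denominator Σ(z_t−z̄)² = 104.0000
r_2 = -49.0000 / 104.0000 = -0.471

-0.471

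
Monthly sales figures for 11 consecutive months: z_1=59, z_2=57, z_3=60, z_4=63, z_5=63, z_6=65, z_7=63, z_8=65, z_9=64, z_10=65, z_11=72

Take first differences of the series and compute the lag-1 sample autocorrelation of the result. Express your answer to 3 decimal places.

-0.192

First differences Δz: -2, 3, 3, 0, 2, -2, 2, -1, 1, 7
Mean of differences = 1.3000
Numerator Σ(Δz_t−Δz̄)(Δz_{t+1}−Δz̄) = -13.0900
Denominator Σ(Δz_t−Δz̄)² = 68.1000
r_1(Δz) = -13.0900 / 68.1000 = -0.192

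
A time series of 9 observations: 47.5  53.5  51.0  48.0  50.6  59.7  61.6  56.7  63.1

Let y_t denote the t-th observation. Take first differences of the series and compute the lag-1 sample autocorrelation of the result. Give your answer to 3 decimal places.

-0.140

First differences Δy: 6.0, -2.5, -3.0, 2.6, 9.1, 1.9, -4.9, 6.4
Mean of differences = 1.9500
Numerator Σ(Δy_t−Δȳ)(Δy_{t+1}−Δȳ) = -25.0625
Denominator Σ(Δy_t−Δȳ)² = 178.9800
r_1(Δy) = -25.0625 / 178.9800 = -0.140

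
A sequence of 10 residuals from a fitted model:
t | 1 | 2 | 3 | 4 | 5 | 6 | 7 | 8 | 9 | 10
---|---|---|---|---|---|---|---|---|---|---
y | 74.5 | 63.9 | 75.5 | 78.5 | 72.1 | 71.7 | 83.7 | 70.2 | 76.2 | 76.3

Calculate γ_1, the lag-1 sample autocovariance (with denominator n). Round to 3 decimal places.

-8.012

Mean ȳ = (74.5 + 63.9 + 75.5 + 78.5 + 72.1 + 71.7 + 83.7 + 70.2 + 76.2 + 76.3)/10 = 74.2600
Σ_{t=1}^{9}(y_t−ȳ)(y_{t+1}−ȳ) = -80.1156
γ_1 = -80.1156 / 10 = -8.012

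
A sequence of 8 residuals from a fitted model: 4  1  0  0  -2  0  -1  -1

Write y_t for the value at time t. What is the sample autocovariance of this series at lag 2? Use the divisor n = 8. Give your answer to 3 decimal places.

Mean ȳ = (4 + 1 + 0 + 0 − 2 + 0 − 1 − 1)/8 = 0.1250
Σ_{t=1}^{6}(y_t−ȳ)(y_{t+2}−ȳ) = 2.2188
γ_2 = 2.2188 / 8 = 0.277

0.277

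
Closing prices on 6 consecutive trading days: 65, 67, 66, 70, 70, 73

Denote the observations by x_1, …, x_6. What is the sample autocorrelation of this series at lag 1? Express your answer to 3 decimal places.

0.313

Mean x̄ = (65 + 67 + 66 + 70 + 70 + 73)/6 = 68.5000
Numerator Σ_{t=1}^{5}(x_t−x̄)(x_{t+1}−x̄) = 14.2500
Denominator Σ(x_t−x̄)² = 45.5000
r_1 = 14.2500 / 45.5000 = 0.313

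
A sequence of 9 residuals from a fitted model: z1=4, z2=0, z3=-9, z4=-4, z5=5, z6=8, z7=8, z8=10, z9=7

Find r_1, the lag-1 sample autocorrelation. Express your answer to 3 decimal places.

Mean z̄ = (4 + 0 − 9 − 4 + 5 + 8 + 8 + 10 + 7)/9 = 3.2222
Numerator Σ_{t=1}^{8}(z_t−z̄)(z_{t+1}−z̄) = 201.6173
Denominator Σ(z_t−z̄)² = 321.5556
r_1 = 201.6173 / 321.5556 = 0.627

0.627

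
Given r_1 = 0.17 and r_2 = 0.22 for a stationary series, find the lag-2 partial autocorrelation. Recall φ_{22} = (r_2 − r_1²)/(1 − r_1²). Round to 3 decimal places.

φ_{22} = (r_2 − r_1²) / (1 − r_1²)
r_1² = (0.17)² = 0.0289
Numerator = 0.22 − 0.0289 = 0.1911; denominator = 1 − 0.0289 = 0.9711
φ_{22} = 0.1911 / 0.9711 = 0.197

0.197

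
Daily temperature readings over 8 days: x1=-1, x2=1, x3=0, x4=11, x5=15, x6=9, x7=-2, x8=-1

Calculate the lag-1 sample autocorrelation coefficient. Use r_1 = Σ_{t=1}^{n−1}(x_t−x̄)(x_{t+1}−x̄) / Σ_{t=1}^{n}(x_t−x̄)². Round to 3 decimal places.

0.428

Mean x̄ = (-1 + 1 + 0 + 11 + 15 + 9 − 2 − 1)/8 = 4.0000
Deviations from mean: -5.0000, -3.0000, -4.0000, 7.0000, 11.0000, 5.0000, -6.0000, -5.0000
Numerator Σ_{t=1}^{7}(x_t−x̄)(x_{t+1}−x̄) = 131.0000
Denominator Σ(x_t−x̄)² = 306.0000
r_1 = 131.0000 / 306.0000 = 0.428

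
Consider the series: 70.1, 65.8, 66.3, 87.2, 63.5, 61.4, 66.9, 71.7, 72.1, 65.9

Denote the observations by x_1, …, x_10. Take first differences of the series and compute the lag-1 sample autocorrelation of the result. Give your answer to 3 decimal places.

-0.378

First differences Δx: -4.3, 0.5, 20.9, -23.7, -2.1, 5.5, 4.8, 0.4, -6.2
Mean of differences = -0.4667
Numerator Σ(Δx_t−Δx̄)(Δx_{t+1}−Δx̄) = -420.2478
Denominator Σ(Δx_t−Δx̄)² = 1111.5800
r_1(Δx) = -420.2478 / 1111.5800 = -0.378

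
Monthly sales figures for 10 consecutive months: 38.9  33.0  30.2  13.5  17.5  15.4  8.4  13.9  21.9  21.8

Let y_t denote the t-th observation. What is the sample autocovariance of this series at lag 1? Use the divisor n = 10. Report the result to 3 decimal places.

Mean ȳ = (38.9 + 33.0 + 30.2 + 13.5 + 17.5 + 15.4 + 8.4 + 13.9 + 21.9 + 21.8)/10 = 21.4500
Σ_{t=1}^{9}(y_t−ȳ)(y_{t+1}−ȳ) = 462.5875
γ_1 = 462.5875 / 10 = 46.259

46.259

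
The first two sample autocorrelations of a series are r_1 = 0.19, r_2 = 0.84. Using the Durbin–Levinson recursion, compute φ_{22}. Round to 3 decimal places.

0.834

φ_{22} = (r_2 − r_1²) / (1 − r_1²)
r_1² = (0.19)² = 0.0361
Numerator = 0.84 − 0.0361 = 0.8039; denominator = 1 − 0.0361 = 0.9639
φ_{22} = 0.8039 / 0.9639 = 0.834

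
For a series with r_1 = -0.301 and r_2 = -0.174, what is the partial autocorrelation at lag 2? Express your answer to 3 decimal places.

-0.291

φ_{22} = (r_2 − r_1²) / (1 − r_1²)
r_1² = (-0.301)² = 0.090601
Numerator = -0.174 − 0.0906 = -0.2646; denominator = 1 − 0.0906 = 0.9094
φ_{22} = -0.2646 / 0.9094 = -0.291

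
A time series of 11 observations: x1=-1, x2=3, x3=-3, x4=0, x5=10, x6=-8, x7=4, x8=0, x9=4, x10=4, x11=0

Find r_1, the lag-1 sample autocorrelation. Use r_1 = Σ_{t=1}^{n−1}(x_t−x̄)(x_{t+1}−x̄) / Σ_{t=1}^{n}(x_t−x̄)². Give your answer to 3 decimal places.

-0.584

Mean x̄ = (-1 + 3 − 3 + 0 + 10 − 8 + 4 + 0 + 4 + 4 + 0)/11 = 1.1818
Numerator Σ_{t=1}^{10}(x_t−x̄)(x_{t+1}−x̄) = -125.9421
Denominator Σ(x_t−x̄)² = 215.6364
r_1 = -125.9421 / 215.6364 = -0.584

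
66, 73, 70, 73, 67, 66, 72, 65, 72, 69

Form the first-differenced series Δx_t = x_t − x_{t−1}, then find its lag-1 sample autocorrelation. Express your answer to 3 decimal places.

First differences Δx: 7, -3, 3, -6, -1, 6, -7, 7, -3
Mean of differences = 0.3333
Numerator Σ(Δx_t−Δx̄)(Δx_{t+1}−Δx̄) = -159.7778
Denominator Σ(Δx_t−Δx̄)² = 246.0000
r_1(Δx) = -159.7778 / 246.0000 = -0.650

-0.650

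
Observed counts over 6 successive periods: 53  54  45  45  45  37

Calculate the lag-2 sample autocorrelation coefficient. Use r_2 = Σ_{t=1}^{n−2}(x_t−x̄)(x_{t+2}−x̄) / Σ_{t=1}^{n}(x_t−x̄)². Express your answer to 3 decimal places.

-0.023

Mean x̄ = (53 + 54 + 45 + 45 + 45 + 37)/6 = 46.5000
Deviations from mean: 6.5000, 7.5000, -1.5000, -1.5000, -1.5000, -9.5000
Σ(x_t−x̄)(x_{t+2}−x̄) = (-9.7500) + (-11.2500) + (2.2500) + (14.2500) = -4.5000
Denominator Σ(x_t−x̄)² = 195.5000
r_2 = -4.5000 / 195.5000 = -0.023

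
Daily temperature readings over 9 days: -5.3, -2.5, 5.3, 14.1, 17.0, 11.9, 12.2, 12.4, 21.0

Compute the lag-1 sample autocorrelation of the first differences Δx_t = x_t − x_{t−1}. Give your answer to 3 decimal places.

0.248

First differences Δx: 2.8, 7.8, 8.8, 2.9, -5.1, 0.3, 0.2, 8.6
Mean of differences = 3.2875
Numerator Σ(Δx_t−Δx̄)(Δx_{t+1}−Δx̄) = 41.6686
Denominator Σ(Δx_t−Δx̄)² = 168.1688
r_1(Δx) = 41.6686 / 168.1688 = 0.248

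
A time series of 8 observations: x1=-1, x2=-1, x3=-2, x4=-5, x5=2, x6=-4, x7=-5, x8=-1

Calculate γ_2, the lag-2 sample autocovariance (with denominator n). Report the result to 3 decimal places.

-1.395

Mean x̄ = (-1 − 1 − 2 − 5 + 2 − 4 − 5 − 1)/8 = -2.1250
Deviations: 1.1250, 1.1250, 0.1250, -2.8750, 4.1250, -1.8750, -2.8750, 1.1250
Σ_{t=1}^{6}(x_t−x̄)(x_{t+2}−x̄) = -11.1563
γ_2 = -11.1563 / 8 = -1.395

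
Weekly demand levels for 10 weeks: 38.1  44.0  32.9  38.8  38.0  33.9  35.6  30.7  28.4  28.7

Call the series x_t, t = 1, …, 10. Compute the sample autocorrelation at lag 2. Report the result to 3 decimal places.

0.211

Mean x̄ = (38.1 + 44.0 + 32.9 + 38.8 + 38.0 + 33.9 + 35.6 + 30.7 + 28.4 + 28.7)/10 = 34.9100
Numerator Σ_{t=1}^{8}(x_t−x̄)(x_{t+2}−x̄) = 46.8448
Denominator Σ(x_t−x̄)² = 221.6890
r_2 = 46.8448 / 221.6890 = 0.211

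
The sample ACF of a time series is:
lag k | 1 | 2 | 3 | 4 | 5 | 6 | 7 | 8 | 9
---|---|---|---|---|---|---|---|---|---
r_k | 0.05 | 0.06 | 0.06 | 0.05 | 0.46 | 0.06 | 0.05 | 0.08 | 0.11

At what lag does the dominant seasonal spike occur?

5

The largest autocorrelation is r_5 = 0.46; the remaining lags stay at or below 0.11.
The dominant spike at lag 5 indicates a seasonal period of 5.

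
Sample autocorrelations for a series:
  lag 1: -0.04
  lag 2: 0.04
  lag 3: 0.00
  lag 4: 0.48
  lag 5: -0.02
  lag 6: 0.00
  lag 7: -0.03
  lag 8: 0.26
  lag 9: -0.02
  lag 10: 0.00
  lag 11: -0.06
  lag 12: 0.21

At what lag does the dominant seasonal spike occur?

The largest autocorrelation is r_4 = 0.48, with weaker echoes at lags 8 (0.26) and 12 (0.21); the remaining lags stay at or below 0.04.
The dominant spike at lag 4 indicates a seasonal period of 4.

4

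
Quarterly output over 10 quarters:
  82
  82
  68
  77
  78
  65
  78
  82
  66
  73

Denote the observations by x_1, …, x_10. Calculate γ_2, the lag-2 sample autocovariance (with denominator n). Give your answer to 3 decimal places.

-17.782

Mean x̄ = (82 + 82 + 68 + 77 + 78 + 65 + 78 + 82 + 66 + 73)/10 = 75.1000
Σ_{t=1}^{8}(x_t−x̄)(x_{t+2}−x̄) = -177.8200
γ_2 = -177.8200 / 10 = -17.782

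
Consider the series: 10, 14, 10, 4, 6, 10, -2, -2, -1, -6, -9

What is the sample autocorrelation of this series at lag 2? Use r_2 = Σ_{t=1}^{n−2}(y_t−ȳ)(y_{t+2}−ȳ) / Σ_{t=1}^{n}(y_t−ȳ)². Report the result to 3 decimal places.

0.265

Mean ȳ = (10 + 14 + 10 + 4 + 6 + 10 − 2 − 2 − 1 − 6 − 9)/11 = 3.0909
Numerator Σ_{t=1}^{9}(y_t−ȳ)(y_{t+2}−ȳ) = 150.6198
Denominator Σ(y_t−ȳ)² = 568.9091
r_2 = 150.6198 / 568.9091 = 0.265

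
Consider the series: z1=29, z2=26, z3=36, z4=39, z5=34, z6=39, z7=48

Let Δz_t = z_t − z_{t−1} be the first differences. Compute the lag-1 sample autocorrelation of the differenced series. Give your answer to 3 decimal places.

-0.245

First differences Δz: -3, 10, 3, -5, 5, 9
Mean of differences = 3.1667
Numerator Σ(Δz_t−Δz̄)(Δz_{t+1}−Δz̄) = -46.1944
Denominator Σ(Δz_t−Δz̄)² = 188.8333
r_1(Δz) = -46.1944 / 188.8333 = -0.245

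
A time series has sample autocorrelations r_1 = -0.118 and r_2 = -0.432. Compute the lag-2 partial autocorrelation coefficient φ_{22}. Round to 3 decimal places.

-0.452

φ_{22} = (r_2 − r_1²) / (1 − r_1²)
r_1² = (-0.118)² = 0.013924
Numerator = -0.432 − 0.0139 = -0.4459; denominator = 1 − 0.0139 = 0.9861
φ_{22} = -0.4459 / 0.9861 = -0.452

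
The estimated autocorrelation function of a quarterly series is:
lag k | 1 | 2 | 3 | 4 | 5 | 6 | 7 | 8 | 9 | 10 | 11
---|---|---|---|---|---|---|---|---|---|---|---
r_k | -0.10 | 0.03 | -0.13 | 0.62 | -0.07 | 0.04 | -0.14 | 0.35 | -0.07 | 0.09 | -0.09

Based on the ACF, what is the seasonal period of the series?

The largest autocorrelation is r_4 = 0.62, with a weaker echo at lag 8 (0.35); the remaining lags stay at or below 0.09.
The dominant spike at lag 4 indicates a seasonal period of 4.

4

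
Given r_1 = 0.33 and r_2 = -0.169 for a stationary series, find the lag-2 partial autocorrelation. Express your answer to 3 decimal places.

φ_{22} = (r_2 − r_1²) / (1 − r_1²)
r_1² = (0.33)² = 0.1089
Numerator = -0.169 − 0.1089 = -0.2779; denominator = 1 − 0.1089 = 0.8911
φ_{22} = -0.2779 / 0.8911 = -0.312

-0.312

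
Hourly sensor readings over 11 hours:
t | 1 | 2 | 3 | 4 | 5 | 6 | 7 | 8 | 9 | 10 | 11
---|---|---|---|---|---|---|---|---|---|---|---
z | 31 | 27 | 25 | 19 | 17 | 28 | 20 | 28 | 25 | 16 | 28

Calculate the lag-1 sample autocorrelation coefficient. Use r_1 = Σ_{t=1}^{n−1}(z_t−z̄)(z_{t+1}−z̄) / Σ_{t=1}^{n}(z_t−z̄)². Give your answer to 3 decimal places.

-0.160

Mean z̄ = (31 + 27 + 25 + 19 + 17 + 28 + 20 + 28 + 25 + 16 + 28)/11 = 24.0000
Numerator Σ_{t=1}^{10}(z_t−z̄)(z_{t+1}−z̄) = -42.0000
Denominator Σ(z_t−z̄)² = 262.0000
r_1 = -42.0000 / 262.0000 = -0.160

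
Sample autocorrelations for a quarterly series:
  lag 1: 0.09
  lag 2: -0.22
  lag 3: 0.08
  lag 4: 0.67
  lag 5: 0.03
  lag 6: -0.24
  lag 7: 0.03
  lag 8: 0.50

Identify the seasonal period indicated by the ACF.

The largest autocorrelation is r_4 = 0.67, with a weaker echo at lag 8 (0.50); the remaining lags stay at or below 0.09.
The dominant spike at lag 4 indicates a seasonal period of 4.

4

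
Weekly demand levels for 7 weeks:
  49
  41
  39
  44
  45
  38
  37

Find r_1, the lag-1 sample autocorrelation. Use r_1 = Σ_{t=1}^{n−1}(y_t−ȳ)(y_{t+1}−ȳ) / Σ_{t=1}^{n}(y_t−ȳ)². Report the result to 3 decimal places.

Mean ȳ = (49 + 41 + 39 + 44 + 45 + 38 + 37)/7 = 41.8571
Σ(y_t−ȳ)(y_{t+1}−ȳ) = (-6.1224) + (2.4490) + (-6.1224) + (6.7347) + (-12.1224) + (18.7347) = 3.5510
Denominator Σ(y_t−ȳ)² = 112.8571
r_1 = 3.5510 / 112.8571 = 0.031

0.031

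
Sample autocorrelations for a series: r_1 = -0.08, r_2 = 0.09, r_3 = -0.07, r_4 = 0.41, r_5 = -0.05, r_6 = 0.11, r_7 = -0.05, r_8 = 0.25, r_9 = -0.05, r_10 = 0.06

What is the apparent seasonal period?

The largest autocorrelation is r_4 = 0.41, with a weaker echo at lag 8 (0.25); the remaining lags stay at or below 0.11.
The dominant spike at lag 4 indicates a seasonal period of 4.

4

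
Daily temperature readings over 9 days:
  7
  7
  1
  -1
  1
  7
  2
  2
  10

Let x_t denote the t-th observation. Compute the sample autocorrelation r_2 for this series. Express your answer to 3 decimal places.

-0.368

Mean x̄ = (7 + 7 + 1 − 1 + 1 + 7 + 2 + 2 + 10)/9 = 4.0000
Σ(x_t−x̄)(x_{t+2}−x̄) = (-9.0000) + (-15.0000) + (9.0000) + (-15.0000) + (6.0000) + (-6.0000) + (-12.0000) = -42.0000
Denominator Σ(x_t−x̄)² = 114.0000
r_2 = -42.0000 / 114.0000 = -0.368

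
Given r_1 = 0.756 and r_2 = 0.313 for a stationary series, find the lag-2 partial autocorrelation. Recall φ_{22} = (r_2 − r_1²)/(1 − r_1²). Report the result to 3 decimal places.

-0.603

φ_{22} = (r_2 − r_1²) / (1 − r_1²)
r_1² = (0.756)² = 0.571536
Numerator = 0.313 − 0.5715 = -0.2585; denominator = 1 − 0.5715 = 0.4285
φ_{22} = -0.2585 / 0.4285 = -0.603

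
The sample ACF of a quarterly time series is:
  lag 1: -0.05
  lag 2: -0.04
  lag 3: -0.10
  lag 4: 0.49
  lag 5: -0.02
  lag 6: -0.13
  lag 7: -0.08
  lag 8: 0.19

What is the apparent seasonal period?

The largest autocorrelation is r_4 = 0.49, with a weaker echo at lag 8 (0.19); the remaining lags stay at or below -0.02.
The dominant spike at lag 4 indicates a seasonal period of 4.

4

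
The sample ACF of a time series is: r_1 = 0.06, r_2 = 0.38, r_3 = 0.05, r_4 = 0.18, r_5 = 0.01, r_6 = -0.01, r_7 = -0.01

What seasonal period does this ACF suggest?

The largest autocorrelation is r_2 = 0.38, with a weaker echo at lag 4 (0.18); the remaining lags stay at or below 0.06.
The dominant spike at lag 2 indicates a seasonal period of 2.

2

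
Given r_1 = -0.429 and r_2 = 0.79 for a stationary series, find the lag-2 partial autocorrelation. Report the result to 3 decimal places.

0.743

φ_{22} = (r_2 − r_1²) / (1 − r_1²)
r_1² = (-0.429)² = 0.184041
Numerator = 0.79 − 0.1840 = 0.6060; denominator = 1 − 0.1840 = 0.8160
φ_{22} = 0.6060 / 0.8160 = 0.743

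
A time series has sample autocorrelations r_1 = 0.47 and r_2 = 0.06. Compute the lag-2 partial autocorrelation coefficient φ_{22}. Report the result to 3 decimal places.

-0.207

φ_{22} = (r_2 − r_1²) / (1 − r_1²)
r_1² = (0.47)² = 0.2209
Numerator = 0.06 − 0.2209 = -0.1609; denominator = 1 − 0.2209 = 0.7791
φ_{22} = -0.1609 / 0.7791 = -0.207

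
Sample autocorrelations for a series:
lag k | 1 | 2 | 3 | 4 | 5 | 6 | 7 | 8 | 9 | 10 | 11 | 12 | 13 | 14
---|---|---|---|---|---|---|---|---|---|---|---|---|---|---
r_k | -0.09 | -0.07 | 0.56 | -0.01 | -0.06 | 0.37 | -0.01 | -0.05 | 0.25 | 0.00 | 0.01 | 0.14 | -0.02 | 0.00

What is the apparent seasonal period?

3

The largest autocorrelation is r_3 = 0.56, with weaker echoes at lags 6 (0.37) and 9 (0.25); the remaining lags stay at or below 0.14.
The dominant spike at lag 3 indicates a seasonal period of 3.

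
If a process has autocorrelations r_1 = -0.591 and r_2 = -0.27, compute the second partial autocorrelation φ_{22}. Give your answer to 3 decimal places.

φ_{22} = (r_2 − r_1²) / (1 − r_1²)
r_1² = (-0.591)² = 0.349281
Numerator = -0.27 − 0.3493 = -0.6193; denominator = 1 − 0.3493 = 0.6507
φ_{22} = -0.6193 / 0.6507 = -0.952

-0.952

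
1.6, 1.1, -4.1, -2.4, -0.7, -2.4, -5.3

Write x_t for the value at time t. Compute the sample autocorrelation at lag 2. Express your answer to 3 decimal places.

-0.393

Mean x̄ = (1.6 + 1.1 − 4.1 − 2.4 − 0.7 − 2.4 − 5.3)/7 = -1.7429
Numerator Σ_{t=1}^{5}(x_t−x̄)(x_{t+2}−x̄) = -15.4837
Denominator Σ(x_t−x̄)² = 39.4171
r_2 = -15.4837 / 39.4171 = -0.393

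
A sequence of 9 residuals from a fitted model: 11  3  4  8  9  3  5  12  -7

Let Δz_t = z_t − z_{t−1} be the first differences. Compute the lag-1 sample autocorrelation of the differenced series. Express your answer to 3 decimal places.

-0.248

First differences Δz: -8, 1, 4, 1, -6, 2, 7, -19
Mean of differences = -2.2500
Numerator Σ(Δz_t−Δz̄)(Δz_{t+1}−Δz̄) = -121.8125
Denominator Σ(Δz_t−Δz̄)² = 491.5000
r_1(Δz) = -121.8125 / 491.5000 = -0.248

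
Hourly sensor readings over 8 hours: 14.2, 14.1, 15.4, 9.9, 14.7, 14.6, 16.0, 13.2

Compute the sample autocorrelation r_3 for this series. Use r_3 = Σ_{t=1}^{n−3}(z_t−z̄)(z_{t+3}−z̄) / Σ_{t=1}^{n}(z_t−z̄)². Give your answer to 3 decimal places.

-0.355

Mean z̄ = (14.2 + 14.1 + 15.4 + 9.9 + 14.7 + 14.6 + 16.0 + 13.2)/8 = 14.0125
Σ(z_t−z̄)(z_{t+3}−z̄) = (-0.7711) + (0.0602) + (0.8152) + (-8.1736) + (-0.5586) = -8.6280
Denominator Σ(z_t−z̄)² = 24.3088
r_3 = -8.6280 / 24.3088 = -0.355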